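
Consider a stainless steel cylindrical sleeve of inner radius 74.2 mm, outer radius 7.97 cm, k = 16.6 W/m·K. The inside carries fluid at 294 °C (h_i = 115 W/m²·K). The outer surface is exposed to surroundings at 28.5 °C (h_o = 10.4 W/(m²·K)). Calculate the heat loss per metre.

Q' = 1260 W/m

Resistance network (inner→outer):
  R'_conv,in = 1/(2πr h) = 1/(2π·0.0742·115) = 0.01865 m·K/W
  R'_stainless steel = ln(0.0797/0.0742)/(2πk) = 0.07151/(2π·16.6) = 6.856×10^-4 m·K/W
  R'_conv,out = 1/(2πr h) = 1/(2π·0.0797·10.4) = 0.1920 m·K/W
ΣR = 0.01865 + 6.856×10^-4 + 0.1920 = 0.2113 m·K/W
Q' = ΔT/ΣR = (294 °C − 28.5 °C)/0.2113 = 1260 W/m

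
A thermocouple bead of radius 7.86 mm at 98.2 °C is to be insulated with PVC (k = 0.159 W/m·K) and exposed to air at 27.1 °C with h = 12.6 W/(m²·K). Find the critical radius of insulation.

r_cr = 2.52 cm

For a sphere, r_cr = 2k_ins/h = 2·0.159/12.6 = 0.0252 m = 2.52 cm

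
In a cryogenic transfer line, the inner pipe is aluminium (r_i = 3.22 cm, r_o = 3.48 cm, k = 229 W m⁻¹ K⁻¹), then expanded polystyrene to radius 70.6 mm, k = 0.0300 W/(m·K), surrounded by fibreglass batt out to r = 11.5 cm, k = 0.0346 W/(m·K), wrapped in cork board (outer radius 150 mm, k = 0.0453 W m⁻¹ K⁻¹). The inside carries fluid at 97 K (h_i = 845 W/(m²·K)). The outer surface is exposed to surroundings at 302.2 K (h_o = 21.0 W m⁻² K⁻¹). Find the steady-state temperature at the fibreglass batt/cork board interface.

T = 273.3 K

Series thermal resistances, inner to outer:
  R'_conv,in = 1/(2πr h) = 1/(2π·0.0322·845) = 0.005849 m·K/W
  R'_aluminium = ln(0.0348/0.0322)/(2πk) = 0.07765/(2π·229) = 5.397×10^-5 m·K/W
  R'_expanded polystyrene = ln(0.0706/0.0348)/(2πk) = 0.7074/(2π·0.0300) = 3.753 m·K/W
  R'_fibreglass batt = ln(0.115/0.0706)/(2πk) = 0.4879/(2π·0.0346) = 2.244 m·K/W
  R'_cork board = ln(0.150/0.115)/(2πk) = 0.2657/(2π·0.0453) = 0.9335 m·K/W
  R'_conv,out = 1/(2πr h) = 1/(2π·0.150·21.0) = 0.05053 m·K/W
ΣR = 0.005849 + 5.397×10^-5 + 3.753 + 2.244 + 0.9335 + 0.05053 = 6.987 m·K/W
Q' = ΔT/ΣR = (97 K − 302.2 K)/6.987 = -29.37 W/m
From the inner boundary to the fibreglass batt/cork board interface, ΣR_partial = 6.003 m·K/W.
T_interface = T_in − Q'·ΣR_partial = 97 K − (-29.37)(6.003) = 273.3 K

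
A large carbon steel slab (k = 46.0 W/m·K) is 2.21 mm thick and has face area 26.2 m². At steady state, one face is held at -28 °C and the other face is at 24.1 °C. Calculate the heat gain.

Q = kA·ΔT/L = 46.0 × 26.2 × |-28 °C − 24.1 °C| / 0.00221 = 2.84×10^7 W

Q = 28400 kW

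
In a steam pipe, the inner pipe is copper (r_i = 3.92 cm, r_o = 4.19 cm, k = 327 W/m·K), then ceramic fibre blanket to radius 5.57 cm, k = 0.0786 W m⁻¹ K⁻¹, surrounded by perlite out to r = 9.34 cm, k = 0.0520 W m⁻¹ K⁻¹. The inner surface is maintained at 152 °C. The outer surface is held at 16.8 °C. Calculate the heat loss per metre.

Q' = 62.6 W/m

Resistance network (inner→outer):
  R'_copper = ln(0.0419/0.0392)/(2πk) = 0.06661/(2π·327) = 3.242×10^-5 m·K/W
  R'_ceramic fibre blanket = ln(0.0557/0.0419)/(2πk) = 0.2847/(2π·0.0786) = 0.5765 m·K/W
  R'_perlite = ln(0.0934/0.0557)/(2πk) = 0.5169/(2π·0.0520) = 1.582 m·K/W
ΣR = 3.242×10^-5 + 0.5765 + 1.582 = 2.159 m·K/W
Q' = ΔT/ΣR = (152 °C − 16.8 °C)/2.159 = 62.6 W/m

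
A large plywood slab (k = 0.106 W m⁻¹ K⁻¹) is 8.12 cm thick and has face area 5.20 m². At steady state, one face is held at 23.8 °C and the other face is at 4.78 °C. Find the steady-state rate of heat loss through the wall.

Q = 129 W

Q = kA·ΔT/L = 0.106 × 5.20 × |23.8 °C − 4.78 °C| / 0.0812 = 129 W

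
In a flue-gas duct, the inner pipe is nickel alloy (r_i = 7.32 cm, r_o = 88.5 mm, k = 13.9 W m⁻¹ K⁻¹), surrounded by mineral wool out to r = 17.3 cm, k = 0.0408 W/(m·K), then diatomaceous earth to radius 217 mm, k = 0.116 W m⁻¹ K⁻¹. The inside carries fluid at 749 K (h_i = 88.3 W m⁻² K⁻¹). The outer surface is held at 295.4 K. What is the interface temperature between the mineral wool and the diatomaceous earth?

Resistance network (inner→outer):
  R'_conv,in = 1/(2πr h) = 1/(2π·0.0732·88.3) = 0.02462 m·K/W
  R'_nickel alloy = ln(0.0885/0.0732)/(2πk) = 0.1898/(2π·13.9) = 0.002173 m·K/W
  R'_mineral wool = ln(0.173/0.0885)/(2πk) = 0.6703/(2π·0.0408) = 2.615 m·K/W
  R'_diatomaceous earth = ln(0.217/0.173)/(2πk) = 0.2266/(2π·0.116) = 0.3109 m·K/W
ΣR = 0.02462 + 0.002173 + 2.615 + 0.3109 = 2.953 m·K/W
Q' = ΔT/ΣR = (749 K − 295.4 K)/2.953 = 153.6 W/m
From the inner boundary to the mineral wool/diatomaceous earth interface, ΣR_partial = 2.642 m·K/W.
T_interface = T_in − Q'·ΣR_partial = 749 K − (153.6)(2.642) = 343.2 K

T = 343.2 K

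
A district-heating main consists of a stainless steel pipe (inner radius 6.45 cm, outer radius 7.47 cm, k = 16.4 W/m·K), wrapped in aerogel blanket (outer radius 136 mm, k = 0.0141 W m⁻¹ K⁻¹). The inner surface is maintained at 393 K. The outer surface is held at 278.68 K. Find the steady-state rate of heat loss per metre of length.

Resistance network (inner→outer):
  R'_stainless steel = ln(0.0747/0.0645)/(2πk) = 0.1468/(2π·16.4) = 0.001425 m·K/W
  R'_aerogel blanket = ln(0.136/0.0747)/(2πk) = 0.5992/(2π·0.0141) = 6.763 m·K/W
ΣR = 0.001425 + 6.763 = 6.764 m·K/W
Q' = ΔT/ΣR = (393 K − 278.68 K)/6.764 = 16.9 W/m

Q' = 16.9 W/m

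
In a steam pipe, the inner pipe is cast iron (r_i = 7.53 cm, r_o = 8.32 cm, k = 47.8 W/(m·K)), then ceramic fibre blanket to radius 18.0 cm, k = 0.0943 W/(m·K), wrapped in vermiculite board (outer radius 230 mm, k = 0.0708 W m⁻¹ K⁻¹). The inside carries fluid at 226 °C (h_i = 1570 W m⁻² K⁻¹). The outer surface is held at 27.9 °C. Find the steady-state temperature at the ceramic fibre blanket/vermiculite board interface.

T = 86.7 °C

Resistance network (inner→outer):
  R'_conv,in = 1/(2πr h) = 1/(2π·0.0753·1570) = 0.001346 m·K/W
  R'_cast iron = ln(0.0832/0.0753)/(2πk) = 0.09977/(2π·47.8) = 3.322×10^-4 m·K/W
  R'_ceramic fibre blanket = ln(0.180/0.0832)/(2πk) = 0.7717/(2π·0.0943) = 1.302 m·K/W
  R'_vermiculite board = ln(0.230/0.180)/(2πk) = 0.2451/(2π·0.0708) = 0.5510 m·K/W
ΣR = 0.001346 + 3.322×10^-4 + 1.302 + 0.5510 = 1.855 m·K/W
Q' = ΔT/ΣR = (226 °C − 27.9 °C)/1.855 = 106.8 W/m
From the inner boundary to the ceramic fibre blanket/vermiculite board interface, ΣR_partial = 1.304 m·K/W.
T_interface = T_in − Q'·ΣR_partial = 226 °C − (106.8)(1.304) = 86.7 °C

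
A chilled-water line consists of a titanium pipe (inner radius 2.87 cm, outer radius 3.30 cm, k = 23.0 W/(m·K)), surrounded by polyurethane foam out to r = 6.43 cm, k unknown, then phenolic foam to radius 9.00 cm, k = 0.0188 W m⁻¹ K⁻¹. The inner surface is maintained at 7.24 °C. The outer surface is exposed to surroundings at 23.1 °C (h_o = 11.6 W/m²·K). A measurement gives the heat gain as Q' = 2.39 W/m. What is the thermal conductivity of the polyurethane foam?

ΣR = ΔT/Q' = |7.24 − 23.1|/2.39 = 6.636 m·K/W
Known resistances:
  R'_titanium = ln(0.0330/0.0287)/(2πk) = 0.1396/(2π·23.0) = 9.661×10^-4 m·K/W
  R'_phenolic foam = ln(0.0900/0.0643)/(2πk) = 0.3363/(2π·0.0188) = 2.847 m·K/W
  R'_conv,out = 1/(2πr h) = 1/(2π·0.0900·11.6) = 0.1524 m·K/W
R_polyurethane foam = ΣR − ΣR_known = 6.636 − 3.000 = 3.636 m·K/W
ln(r₂/r₁)/(2πk) = 3.636 ⇒ k = 0.6671/(2π·3.636) = 0.0292 W/m·K

k = 0.0292 W/m·K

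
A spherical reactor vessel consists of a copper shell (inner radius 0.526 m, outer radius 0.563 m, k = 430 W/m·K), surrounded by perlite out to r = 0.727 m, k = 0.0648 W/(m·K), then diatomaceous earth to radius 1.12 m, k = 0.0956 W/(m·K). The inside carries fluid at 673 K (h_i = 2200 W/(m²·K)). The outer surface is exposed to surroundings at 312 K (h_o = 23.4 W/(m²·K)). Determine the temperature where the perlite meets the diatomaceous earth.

T = 475 K

Series thermal resistances, inner to outer:
  R_conv,in = 1/(4πr²h) = 1/(4π·0.526²·2200) = 1.307×10^-4 K/W
  R_copper = (1/0.526 − 1/0.563)/(4πk) = 0.1249/(4π·430) = 2.312×10^-5 K/W
  R_perlite = (1/0.563 − 1/0.727)/(4πk) = 0.4007/(4π·0.0648) = 0.4921 K/W
  R_diatomaceous earth = (1/0.727 − 1/1.12)/(4πk) = 0.4827/(4π·0.0956) = 0.4018 K/W
  R_conv,out = 1/(4πr²h) = 1/(4π·1.12²·23.4) = 0.002711 K/W
ΣR = 1.307×10^-4 + 2.312×10^-5 + 0.4921 + 0.4018 + 0.002711 = 0.8968 K/W
Q = ΔT/ΣR = (673 K − 312 K)/0.8968 = 402.5 W
From the inner boundary to the perlite/diatomaceous earth interface, ΣR_partial = 0.4923 K/W.
T_interface = T_in − Q·ΣR_partial = 673 K − (402.5)(0.4923) = 475 K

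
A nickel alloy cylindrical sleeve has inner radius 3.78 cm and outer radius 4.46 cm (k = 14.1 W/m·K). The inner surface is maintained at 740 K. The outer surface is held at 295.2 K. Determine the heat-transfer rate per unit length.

Q' = 2.38×10^5 W/m

Q' = 2πk·ΔT/ln(r₂/r₁) = 2π × 14.1 × 444.8 / ln(0.0446/0.0378) = 2.38×10^5 W/m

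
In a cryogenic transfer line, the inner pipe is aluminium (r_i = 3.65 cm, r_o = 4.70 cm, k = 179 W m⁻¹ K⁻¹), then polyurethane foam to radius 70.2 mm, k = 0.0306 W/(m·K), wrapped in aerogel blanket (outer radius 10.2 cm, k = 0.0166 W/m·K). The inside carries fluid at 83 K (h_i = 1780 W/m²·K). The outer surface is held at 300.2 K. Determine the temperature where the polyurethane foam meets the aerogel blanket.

T = 163 K

Treat each layer as a resistance in series:
  R'_conv,in = 1/(2πr h) = 1/(2π·0.0365·1780) = 0.002450 m·K/W
  R'_aluminium = ln(0.0470/0.0365)/(2πk) = 0.2528/(2π·179) = 2.248×10^-4 m·K/W
  R'_polyurethane foam = ln(0.0702/0.0470)/(2πk) = 0.4012/(2π·0.0306) = 2.087 m·K/W
  R'_aerogel blanket = ln(0.102/0.0702)/(2πk) = 0.3736/(2π·0.0166) = 3.582 m·K/W
ΣR = 0.002450 + 2.248×10^-4 + 2.087 + 3.582 = 5.672 m·K/W
Q' = ΔT/ΣR = (83 K − 300.2 K)/5.672 = -38.29 W/m
From the inner boundary to the polyurethane foam/aerogel blanket interface, ΣR_partial = 2.090 m·K/W.
T_interface = T_in − Q'·ΣR_partial = 83 K − (-38.29)(2.090) = 163 K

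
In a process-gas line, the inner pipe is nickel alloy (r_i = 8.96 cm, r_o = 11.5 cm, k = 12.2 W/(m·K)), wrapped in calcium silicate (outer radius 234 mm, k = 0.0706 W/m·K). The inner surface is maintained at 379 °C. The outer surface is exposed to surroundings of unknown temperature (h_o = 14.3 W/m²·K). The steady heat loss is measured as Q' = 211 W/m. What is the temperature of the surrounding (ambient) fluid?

T_out = 30.4 °C

Series resistances:
  R'_nickel alloy = ln(0.115/0.0896)/(2πk) = 0.2496/(2π·12.2) = 0.003256 m·K/W
  R'_calcium silicate = ln(0.234/0.115)/(2πk) = 0.7104/(2π·0.0706) = 1.601 m·K/W
  R'_conv,out = 1/(2πr h) = 1/(2π·0.234·14.3) = 0.04756 m·K/W
ΣR = 1.652 m·K/W
ΔT = Q'·ΣR = 211 × 1.652 = 348.6 K
Heat flows outward, so T_out = T_in − ΔT = 379 − 348.6 = 30.4 °C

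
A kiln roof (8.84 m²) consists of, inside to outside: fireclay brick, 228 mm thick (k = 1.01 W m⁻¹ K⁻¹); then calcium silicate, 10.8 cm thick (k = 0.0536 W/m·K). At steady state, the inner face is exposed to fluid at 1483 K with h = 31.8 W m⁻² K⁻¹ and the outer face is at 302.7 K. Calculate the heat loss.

Resistance network (inner→outer):
  R_conv,in = 1/(hA) = 1/(31.8·8.84) = 0.003557 K/W
  R_fireclay brick = L/(kA) = 0.228/(1.01·8.84) = 0.02554 K/W
  R_calcium silicate = L/(kA) = 0.108/(0.0536·8.84) = 0.2279 K/W
ΣR = 0.003557 + 0.02554 + 0.2279 = 0.2570 K/W
Q = ΔT/ΣR = (1483 K − 302.7 K)/0.2570 = 4590 W

Q = 4590 W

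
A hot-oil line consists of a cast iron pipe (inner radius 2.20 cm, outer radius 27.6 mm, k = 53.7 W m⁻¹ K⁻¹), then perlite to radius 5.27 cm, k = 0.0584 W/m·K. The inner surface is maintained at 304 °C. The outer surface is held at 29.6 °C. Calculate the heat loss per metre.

Series thermal resistances, inner to outer:
  R'_cast iron = ln(0.0276/0.0220)/(2πk) = 0.2268/(2π·53.7) = 6.721×10^-4 m·K/W
  R'_perlite = ln(0.0527/0.0276)/(2πk) = 0.6468/(2π·0.0584) = 1.763 m·K/W
ΣR = 6.721×10^-4 + 1.763 = 1.764 m·K/W
Q' = ΔT/ΣR = (304 °C − 29.6 °C)/1.764 = 156 W/m

Q' = 156 W/m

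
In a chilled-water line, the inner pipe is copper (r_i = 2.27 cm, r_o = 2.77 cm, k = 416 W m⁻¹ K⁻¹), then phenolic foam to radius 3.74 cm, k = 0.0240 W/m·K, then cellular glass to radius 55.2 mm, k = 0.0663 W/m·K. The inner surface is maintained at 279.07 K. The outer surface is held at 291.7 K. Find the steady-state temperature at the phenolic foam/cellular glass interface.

Series thermal resistances, inner to outer:
  R'_copper = ln(0.0277/0.0227)/(2πk) = 0.1991/(2π·416) = 7.616×10^-5 m·K/W
  R'_phenolic foam = ln(0.0374/0.0277)/(2πk) = 0.3002/(2π·0.0240) = 1.991 m·K/W
  R'_cellular glass = ln(0.0552/0.0374)/(2πk) = 0.3893/(2π·0.0663) = 0.9345 m·K/W
ΣR = 7.616×10^-5 + 1.991 + 0.9345 = 2.926 m·K/W
Q' = ΔT/ΣR = (279.07 K − 291.7 K)/2.926 = -4.316 W/m
From the inner boundary to the phenolic foam/cellular glass interface, ΣR_partial = 1.991 m·K/W.
T_interface = T_in − Q'·ΣR_partial = 279.07 K − (-4.316)(1.991) = 287.7 K

T = 287.7 K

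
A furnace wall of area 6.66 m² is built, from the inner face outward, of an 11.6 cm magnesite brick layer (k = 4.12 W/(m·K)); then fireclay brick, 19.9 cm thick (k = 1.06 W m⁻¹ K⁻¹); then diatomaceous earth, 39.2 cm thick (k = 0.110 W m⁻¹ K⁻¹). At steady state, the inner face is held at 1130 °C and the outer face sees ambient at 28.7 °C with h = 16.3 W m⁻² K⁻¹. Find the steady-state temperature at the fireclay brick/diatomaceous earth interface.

T = 1068 °C

Resistance network (inner→outer):
  R_magnesite brick = L/(kA) = 0.116/(4.12·6.66) = 0.004228 K/W
  R_fireclay brick = L/(kA) = 0.199/(1.06·6.66) = 0.02819 K/W
  R_diatomaceous earth = L/(kA) = 0.392/(0.110·6.66) = 0.5351 K/W
  R_conv,out = 1/(hA) = 1/(16.3·6.66) = 0.009212 K/W
ΣR = 0.004228 + 0.02819 + 0.5351 + 0.009212 = 0.5767 K/W
Q = ΔT/ΣR = (1130 °C − 28.7 °C)/0.5767 = 1910 W
From the inner boundary to the fireclay brick/diatomaceous earth interface, ΣR_partial = 0.03242 K/W.
T_interface = T_in − Q·ΣR_partial = 1130 °C − (1910)(0.03242) = 1068 °C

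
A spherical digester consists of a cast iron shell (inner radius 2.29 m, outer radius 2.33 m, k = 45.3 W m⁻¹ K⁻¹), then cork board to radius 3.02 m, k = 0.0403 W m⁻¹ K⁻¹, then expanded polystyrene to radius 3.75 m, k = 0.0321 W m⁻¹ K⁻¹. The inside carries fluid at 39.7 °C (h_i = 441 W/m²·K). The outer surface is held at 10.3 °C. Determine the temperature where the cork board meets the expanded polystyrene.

Treat each layer as a resistance in series:
  R_conv,in = 1/(4πr²h) = 1/(4π·2.29²·441) = 3.441×10^-5 K/W
  R_cast iron = (1/2.29 − 1/2.33)/(4πk) = 0.007497/(4π·45.3) = 1.317×10^-5 K/W
  R_cork board = (1/2.33 − 1/3.02)/(4πk) = 0.09806/(4π·0.0403) = 0.1936 K/W
  R_expanded polystyrene = (1/3.02 − 1/3.75)/(4πk) = 0.06446/(4π·0.0321) = 0.1598 K/W
ΣR = 3.441×10^-5 + 1.317×10^-5 + 0.1936 + 0.1598 = 0.3534 K/W
Q = ΔT/ΣR = (39.7 °C − 10.3 °C)/0.3534 = 83.19 W
From the inner boundary to the cork board/expanded polystyrene interface, ΣR_partial = 0.1936 K/W.
T_interface = T_in − Q·ΣR_partial = 39.7 °C − (83.19)(0.1936) = 23.6 °C

T = 23.6 °C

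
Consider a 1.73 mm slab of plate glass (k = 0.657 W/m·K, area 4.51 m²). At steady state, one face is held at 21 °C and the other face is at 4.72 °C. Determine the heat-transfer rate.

Q = 27900 W

Q = kA·ΔT/L = 0.657 × 4.51 × |21 °C − 4.72 °C| / 0.00173 = 27900 W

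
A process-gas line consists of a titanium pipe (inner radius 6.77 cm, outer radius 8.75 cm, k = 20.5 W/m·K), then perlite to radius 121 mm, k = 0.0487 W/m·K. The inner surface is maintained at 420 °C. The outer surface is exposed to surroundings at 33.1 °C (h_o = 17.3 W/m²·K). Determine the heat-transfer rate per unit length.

Resistance network (inner→outer):
  R'_titanium = ln(0.0875/0.0677)/(2πk) = 0.2566/(2π·20.5) = 0.001992 m·K/W
  R'_perlite = ln(0.121/0.0875)/(2πk) = 0.3242/(2π·0.0487) = 1.059 m·K/W
  R'_conv,out = 1/(2πr h) = 1/(2π·0.121·17.3) = 0.07603 m·K/W
ΣR = 0.001992 + 1.059 + 0.07603 = 1.137 m·K/W
Q' = ΔT/ΣR = (420 °C − 33.1 °C)/1.137 = 340 W/m

Q' = 340 W/m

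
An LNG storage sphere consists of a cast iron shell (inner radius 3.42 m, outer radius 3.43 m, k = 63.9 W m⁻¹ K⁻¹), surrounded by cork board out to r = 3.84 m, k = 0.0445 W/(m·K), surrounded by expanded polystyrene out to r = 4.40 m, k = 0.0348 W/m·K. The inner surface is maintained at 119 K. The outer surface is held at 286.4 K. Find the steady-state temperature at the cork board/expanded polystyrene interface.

T = 189.9 K

Treat each layer as a resistance in series:
  R_cast iron = (1/3.42 − 1/3.43)/(4πk) = 8.525×10^-4/(4π·63.9) = 1.062×10^-6 K/W
  R_cork board = (1/3.43 − 1/3.84)/(4πk) = 0.03113/(4π·0.0445) = 0.05567 K/W
  R_expanded polystyrene = (1/3.84 − 1/4.40)/(4πk) = 0.03314/(4π·0.0348) = 0.07579 K/W
ΣR = 1.062×10^-6 + 0.05567 + 0.07579 = 0.1315 K/W
Q = ΔT/ΣR = (119 K − 286.4 K)/0.1315 = -1273 W
From the inner boundary to the cork board/expanded polystyrene interface, ΣR_partial = 0.05567 K/W.
T_interface = T_in − Q·ΣR_partial = 119 K − (-1273)(0.05567) = 189.9 K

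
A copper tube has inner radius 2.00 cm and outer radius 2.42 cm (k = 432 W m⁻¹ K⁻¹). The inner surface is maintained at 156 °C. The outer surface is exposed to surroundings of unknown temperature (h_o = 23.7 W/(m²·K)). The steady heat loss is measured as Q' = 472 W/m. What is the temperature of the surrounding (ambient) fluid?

T_out = 25.0 °C

Series resistances:
  R'_copper = ln(0.0242/0.0200)/(2πk) = 0.1906/(2π·432) = 7.023×10^-5 m·K/W
  R'_conv,out = 1/(2πr h) = 1/(2π·0.0242·23.7) = 0.2775 m·K/W
ΣR = 0.2776 m·K/W
ΔT = Q'·ΣR = 472 × 0.2776 = 131.0 K
Heat flows outward, so T_out = T_in − ΔT = 156 − 131.0 = 25.0 °C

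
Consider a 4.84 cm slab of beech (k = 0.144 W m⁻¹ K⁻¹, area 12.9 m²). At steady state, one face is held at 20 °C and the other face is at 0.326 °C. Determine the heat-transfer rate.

Q = kA·ΔT/L = 0.144 × 12.9 × |20 °C − 0.326 °C| / 0.0484 = 755 W

Q = 755 W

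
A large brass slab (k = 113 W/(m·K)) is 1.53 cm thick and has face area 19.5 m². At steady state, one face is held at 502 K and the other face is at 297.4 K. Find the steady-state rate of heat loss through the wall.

Q = kA·ΔT/L = 113 × 19.5 × |502 K − 297.4 K| / 0.0153 = 2.95×10^7 W

Q = 2.95×10^7 W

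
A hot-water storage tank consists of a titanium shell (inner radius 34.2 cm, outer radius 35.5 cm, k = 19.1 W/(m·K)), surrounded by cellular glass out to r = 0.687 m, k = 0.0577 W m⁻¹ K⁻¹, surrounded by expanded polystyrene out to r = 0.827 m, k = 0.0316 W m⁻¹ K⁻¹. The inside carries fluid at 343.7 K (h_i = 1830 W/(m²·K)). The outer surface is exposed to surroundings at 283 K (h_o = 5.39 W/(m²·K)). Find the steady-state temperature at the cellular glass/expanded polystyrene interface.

T = 298.5 K

Treat each layer as a resistance in series:
  R_conv,in = 1/(4πr²h) = 1/(4π·0.342²·1830) = 3.718×10^-4 K/W
  R_titanium = (1/0.342 − 1/0.355)/(4πk) = 0.1071/(4π·19.1) = 4.461×10^-4 K/W
  R_cellular glass = (1/0.355 − 1/0.687)/(4πk) = 1.361/(4π·0.0577) = 1.877 K/W
  R_expanded polystyrene = (1/0.687 − 1/0.827)/(4πk) = 0.2464/(4π·0.0316) = 0.6205 K/W
  R_conv,out = 1/(4πr²h) = 1/(4π·0.827²·5.39) = 0.02159 K/W
ΣR = 3.718×10^-4 + 4.461×10^-4 + 1.877 + 0.6205 + 0.02159 = 2.520 K/W
Q = ΔT/ΣR = (343.7 K − 283 K)/2.520 = 24.09 W
From the inner boundary to the cellular glass/expanded polystyrene interface, ΣR_partial = 1.878 K/W.
T_interface = T_in − Q·ΣR_partial = 343.7 K − (24.09)(1.878) = 298.5 K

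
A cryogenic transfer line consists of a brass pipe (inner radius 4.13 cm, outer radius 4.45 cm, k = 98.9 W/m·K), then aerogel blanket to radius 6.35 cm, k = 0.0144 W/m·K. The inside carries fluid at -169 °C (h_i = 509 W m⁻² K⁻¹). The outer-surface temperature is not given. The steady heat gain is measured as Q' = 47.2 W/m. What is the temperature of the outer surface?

Sum the resistances:
  R'_conv,in = 1/(2πr h) = 1/(2π·0.0413·509) = 0.007571 m·K/W
  R'_brass = ln(0.0445/0.0413)/(2πk) = 0.07463/(2π·98.9) = 1.201×10^-4 m·K/W
  R'_aerogel blanket = ln(0.0635/0.0445)/(2πk) = 0.3556/(2π·0.0144) = 3.930 m·K/W
ΣR = 3.937 m·K/W
ΔT = Q'·ΣR = 47.2 × 3.937 = 185.8 K
Heat flows inward, so T_out = T_in + ΔT = -169 + 185.8 = 16.8 °C

T_out = 16.8 °C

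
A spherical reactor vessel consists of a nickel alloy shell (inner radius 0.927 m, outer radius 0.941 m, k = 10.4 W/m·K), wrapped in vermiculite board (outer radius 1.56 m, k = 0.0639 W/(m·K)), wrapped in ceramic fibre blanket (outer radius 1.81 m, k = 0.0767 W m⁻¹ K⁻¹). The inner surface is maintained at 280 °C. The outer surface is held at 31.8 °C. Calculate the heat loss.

Q = 402 W

Series thermal resistances, inner to outer:
  R_nickel alloy = (1/0.927 − 1/0.941)/(4πk) = 0.01605/(4π·10.4) = 1.228×10^-4 K/W
  R_vermiculite board = (1/0.941 − 1/1.56)/(4πk) = 0.4217/(4π·0.0639) = 0.5251 K/W
  R_ceramic fibre blanket = (1/1.56 − 1/1.81)/(4πk) = 0.08854/(4π·0.0767) = 0.09186 K/W
ΣR = 1.228×10^-4 + 0.5251 + 0.09186 = 0.6171 K/W
Q = ΔT/ΣR = (280 °C − 31.8 °C)/0.6171 = 402 W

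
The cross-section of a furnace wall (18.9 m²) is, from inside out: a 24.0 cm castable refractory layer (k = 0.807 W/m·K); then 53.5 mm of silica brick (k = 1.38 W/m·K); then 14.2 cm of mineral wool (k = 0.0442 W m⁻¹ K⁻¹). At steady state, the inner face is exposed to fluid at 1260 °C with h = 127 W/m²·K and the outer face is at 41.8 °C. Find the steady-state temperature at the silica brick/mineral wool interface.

T = 1142 °C

Resistance network (inner→outer):
  R_conv,in = 1/(hA) = 1/(127·18.9) = 4.166×10^-4 K/W
  R_castable refractory = L/(kA) = 0.240/(0.807·18.9) = 0.01574 K/W
  R_silica brick = L/(kA) = 0.0535/(1.38·18.9) = 0.002051 K/W
  R_mineral wool = L/(kA) = 0.142/(0.0442·18.9) = 0.1700 K/W
ΣR = 4.166×10^-4 + 0.01574 + 0.002051 + 0.1700 = 0.1882 K/W
Q = ΔT/ΣR = (1260 °C − 41.8 °C)/0.1882 = 6473 W
From the inner boundary to the silica brick/mineral wool interface, ΣR_partial = 0.01821 K/W.
T_interface = T_in − Q·ΣR_partial = 1260 °C − (6473)(0.01821) = 1142 °C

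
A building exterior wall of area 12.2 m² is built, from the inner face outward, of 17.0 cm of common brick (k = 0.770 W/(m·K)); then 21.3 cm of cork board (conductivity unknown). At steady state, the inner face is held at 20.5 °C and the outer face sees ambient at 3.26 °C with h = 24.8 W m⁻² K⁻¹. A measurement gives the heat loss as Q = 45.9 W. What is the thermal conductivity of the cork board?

ΣR = ΔT/Q = |20.5 − 3.26|/45.9 = 0.3756 K/W
Known resistances:
  R_common brick = L/(kA) = 0.170/(0.770·12.2) = 0.01810 K/W
  R_conv,out = 1/(hA) = 1/(24.8·12.2) = 0.003305 K/W
R_cork board = ΣR − ΣR_known = 0.3756 − 0.02141 = 0.3542 K/W
L/(kA) = 0.3542 ⇒ k = 0.213/(0.3542·12.2) = 0.0493 W/m·K

k = 0.0493 W/m·K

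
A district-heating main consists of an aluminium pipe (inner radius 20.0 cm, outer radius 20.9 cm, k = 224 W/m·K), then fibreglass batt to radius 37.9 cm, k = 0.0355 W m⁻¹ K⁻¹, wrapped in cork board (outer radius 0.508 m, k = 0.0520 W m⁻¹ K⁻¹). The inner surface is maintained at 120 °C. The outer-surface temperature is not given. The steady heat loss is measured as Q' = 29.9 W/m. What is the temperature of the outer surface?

T_out = 13.4 °C

Sum the resistances:
  R'_aluminium = ln(0.209/0.200)/(2πk) = 0.04402/(2π·224) = 3.127×10^-5 m·K/W
  R'_fibreglass batt = ln(0.379/0.209)/(2πk) = 0.5952/(2π·0.0355) = 2.668 m·K/W
  R'_cork board = ln(0.508/0.379)/(2πk) = 0.2929/(2π·0.0520) = 0.8966 m·K/W
ΣR = 3.565 m·K/W
ΔT = Q'·ΣR = 29.9 × 3.565 = 106.6 K
Heat flows outward, so T_out = T_in − ΔT = 120 − 106.6 = 13.4 °C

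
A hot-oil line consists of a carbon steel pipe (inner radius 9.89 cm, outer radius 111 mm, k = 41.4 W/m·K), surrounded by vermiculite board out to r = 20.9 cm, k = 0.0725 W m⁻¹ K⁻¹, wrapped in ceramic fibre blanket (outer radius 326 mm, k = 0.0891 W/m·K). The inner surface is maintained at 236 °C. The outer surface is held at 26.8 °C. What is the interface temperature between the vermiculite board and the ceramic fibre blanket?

T = 103 °C

Resistance network (inner→outer):
  R'_carbon steel = ln(0.111/0.0989)/(2πk) = 0.1154/(2π·41.4) = 4.437×10^-4 m·K/W
  R'_vermiculite board = ln(0.209/0.111)/(2πk) = 0.6328/(2π·0.0725) = 1.389 m·K/W
  R'_ceramic fibre blanket = ln(0.326/0.209)/(2πk) = 0.4446/(2π·0.0891) = 0.7941 m·K/W
ΣR = 4.437×10^-4 + 1.389 + 0.7941 = 2.184 m·K/W
Q' = ΔT/ΣR = (236 °C − 26.8 °C)/2.184 = 95.79 W/m
From the inner boundary to the vermiculite board/ceramic fibre blanket interface, ΣR_partial = 1.389 m·K/W.
T_interface = T_in − Q'·ΣR_partial = 236 °C − (95.79)(1.389) = 103 °C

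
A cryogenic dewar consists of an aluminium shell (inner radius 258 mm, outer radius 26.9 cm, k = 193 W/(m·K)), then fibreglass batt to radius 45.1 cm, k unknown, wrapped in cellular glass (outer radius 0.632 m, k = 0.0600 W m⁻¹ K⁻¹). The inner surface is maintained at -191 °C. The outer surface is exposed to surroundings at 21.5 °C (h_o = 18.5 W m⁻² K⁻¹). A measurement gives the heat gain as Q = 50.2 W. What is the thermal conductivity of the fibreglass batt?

k = 0.0353 W/m·K

ΣR = ΔT/Q = |-191 − 21.5|/50.2 = 4.233 K/W
Known resistances:
  R_aluminium = (1/0.258 − 1/0.269)/(4πk) = 0.1585/(4π·193) = 6.535×10^-5 K/W
  R_cellular glass = (1/0.451 − 1/0.632)/(4πk) = 0.6350/(4π·0.0600) = 0.8422 K/W
  R_conv,out = 1/(4πr²h) = 1/(4π·0.632²·18.5) = 0.01077 K/W
R_fibreglass batt = ΣR − ΣR_known = 4.233 − 0.8530 = 3.380 K/W
(1/r₁−1/r₂)/(4πk) = 3.380 ⇒ k = 1.500/(4π·3.380) = 0.0353 W/m·K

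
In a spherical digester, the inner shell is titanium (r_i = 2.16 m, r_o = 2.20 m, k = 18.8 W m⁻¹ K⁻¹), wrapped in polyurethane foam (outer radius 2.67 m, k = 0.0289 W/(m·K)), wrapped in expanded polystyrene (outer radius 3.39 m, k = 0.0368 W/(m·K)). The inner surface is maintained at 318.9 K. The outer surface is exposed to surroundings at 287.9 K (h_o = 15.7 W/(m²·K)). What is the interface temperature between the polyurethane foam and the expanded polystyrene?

T = 301.5 K

Resistance network (inner→outer):
  R_titanium = (1/2.16 − 1/2.20)/(4πk) = 0.008418/(4π·18.8) = 3.563×10^-5 K/W
  R_polyurethane foam = (1/2.20 − 1/2.67)/(4πk) = 0.08001/(4π·0.0289) = 0.2203 K/W
  R_expanded polystyrene = (1/2.67 − 1/3.39)/(4πk) = 0.07955/(4π·0.0368) = 0.1720 K/W
  R_conv,out = 1/(4πr²h) = 1/(4π·3.39²·15.7) = 4.411×10^-4 K/W
ΣR = 3.563×10^-5 + 0.2203 + 0.1720 + 4.411×10^-4 = 0.3928 K/W
Q = ΔT/ΣR = (318.9 K − 287.9 K)/0.3928 = 78.92 W
From the inner boundary to the polyurethane foam/expanded polystyrene interface, ΣR_partial = 0.2203 K/W.
T_interface = T_in − Q·ΣR_partial = 318.9 K − (78.92)(0.2203) = 301.5 K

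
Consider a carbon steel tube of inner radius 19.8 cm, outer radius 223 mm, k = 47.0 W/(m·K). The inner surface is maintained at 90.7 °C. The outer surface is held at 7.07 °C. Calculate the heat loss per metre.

Q' = 208 kW/m

Q' = 2πk·ΔT/ln(r₂/r₁) = 2π × 47.0 × 83.63 / ln(0.223/0.198) = 2.08×10^5 W/m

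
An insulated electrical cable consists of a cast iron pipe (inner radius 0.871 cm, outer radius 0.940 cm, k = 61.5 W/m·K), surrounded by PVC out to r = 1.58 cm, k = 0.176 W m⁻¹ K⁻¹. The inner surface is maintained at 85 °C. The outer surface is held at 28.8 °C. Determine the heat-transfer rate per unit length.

Q' = 120 W/m

Treat each layer as a resistance in series:
  R'_cast iron = ln(0.00940/0.00871)/(2πk) = 0.07624/(2π·61.5) = 1.973×10^-4 m·K/W
  R'_PVC = ln(0.0158/0.00940)/(2πk) = 0.5193/(2π·0.176) = 0.4696 m·K/W
ΣR = 1.973×10^-4 + 0.4696 = 0.4698 m·K/W
Q' = ΔT/ΣR = (85 °C − 28.8 °C)/0.4698 = 120 W/m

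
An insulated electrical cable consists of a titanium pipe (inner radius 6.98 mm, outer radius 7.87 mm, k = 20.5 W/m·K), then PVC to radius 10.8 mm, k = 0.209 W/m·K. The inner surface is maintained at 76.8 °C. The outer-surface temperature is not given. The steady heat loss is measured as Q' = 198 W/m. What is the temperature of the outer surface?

Series resistances:
  R'_titanium = ln(0.00787/0.00698)/(2πk) = 0.1200/(2π·20.5) = 9.317×10^-4 m·K/W
  R'_PVC = ln(0.0108/0.00787)/(2πk) = 0.3165/(2π·0.209) = 0.2410 m·K/W
ΣR = 0.2419 m·K/W
ΔT = Q'·ΣR = 198 × 0.2419 = 47.90 K
Heat flows outward, so T_out = T_in − ΔT = 76.8 − 47.90 = 28.9 °C

T_out = 28.9 °C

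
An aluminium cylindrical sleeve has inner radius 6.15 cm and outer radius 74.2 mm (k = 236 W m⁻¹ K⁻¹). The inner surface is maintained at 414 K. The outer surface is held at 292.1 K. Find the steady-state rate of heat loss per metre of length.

Q' = 2πk·ΔT/ln(r₂/r₁) = 2π × 236 × 121.9 / ln(0.0742/0.0615) = 9.63×10^5 W/m

Q' = 9.63×10^5 W/m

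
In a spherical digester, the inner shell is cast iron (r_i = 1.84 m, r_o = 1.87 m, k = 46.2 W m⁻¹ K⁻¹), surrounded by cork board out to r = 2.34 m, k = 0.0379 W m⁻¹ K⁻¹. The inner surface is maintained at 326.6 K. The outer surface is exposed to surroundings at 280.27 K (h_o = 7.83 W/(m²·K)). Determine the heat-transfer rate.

Series thermal resistances, inner to outer:
  R_cast iron = (1/1.84 − 1/1.87)/(4πk) = 0.008719/(4π·46.2) = 1.502×10^-5 K/W
  R_cork board = (1/1.87 − 1/2.34)/(4πk) = 0.1074/(4π·0.0379) = 0.2255 K/W
  R_conv,out = 1/(4πr²h) = 1/(4π·2.34²·7.83) = 0.001856 K/W
ΣR = 1.502×10^-5 + 0.2255 + 0.001856 = 0.2274 K/W
Q = ΔT/ΣR = (326.6 K − 280.27 K)/0.2274 = 204 W

Q = 204 W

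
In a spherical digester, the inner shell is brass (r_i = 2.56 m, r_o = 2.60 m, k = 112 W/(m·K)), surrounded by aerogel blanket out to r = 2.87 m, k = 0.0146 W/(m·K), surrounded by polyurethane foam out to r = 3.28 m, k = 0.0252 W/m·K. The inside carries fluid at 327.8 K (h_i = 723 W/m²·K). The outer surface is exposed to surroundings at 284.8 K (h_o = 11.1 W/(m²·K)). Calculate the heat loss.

Q = 128 W

Resistance network (inner→outer):
  R_conv,in = 1/(4πr²h) = 1/(4π·2.56²·723) = 1.679×10^-5 K/W
  R_brass = (1/2.56 − 1/2.60)/(4πk) = 0.006010/(4π·112) = 4.270×10^-6 K/W
  R_aerogel blanket = (1/2.60 − 1/2.87)/(4πk) = 0.03618/(4π·0.0146) = 0.1972 K/W
  R_polyurethane foam = (1/2.87 − 1/3.28)/(4πk) = 0.04355/(4π·0.0252) = 0.1375 K/W
  R_conv,out = 1/(4πr²h) = 1/(4π·3.28²·11.1) = 6.664×10^-4 K/W
ΣR = 1.679×10^-5 + 4.270×10^-6 + 0.1972 + 0.1375 + 6.664×10^-4 = 0.3354 K/W
Q = ΔT/ΣR = (327.8 K − 284.8 K)/0.3354 = 128 W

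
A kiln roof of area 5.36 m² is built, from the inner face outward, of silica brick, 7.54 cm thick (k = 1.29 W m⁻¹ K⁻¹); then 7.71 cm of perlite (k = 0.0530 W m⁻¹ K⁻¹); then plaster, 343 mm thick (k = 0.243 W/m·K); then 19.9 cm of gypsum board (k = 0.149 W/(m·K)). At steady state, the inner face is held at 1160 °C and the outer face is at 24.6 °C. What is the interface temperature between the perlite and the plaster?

T = 757 °C

Series thermal resistances, inner to outer:
  R_silica brick = L/(kA) = 0.0754/(1.29·5.36) = 0.01090 K/W
  R_perlite = L/(kA) = 0.0771/(0.0530·5.36) = 0.2714 K/W
  R_plaster = L/(kA) = 0.343/(0.243·5.36) = 0.2633 K/W
  R_gypsum board = L/(kA) = 0.199/(0.149·5.36) = 0.2492 K/W
ΣR = 0.01090 + 0.2714 + 0.2633 + 0.2492 = 0.7948 K/W
Q = ΔT/ΣR = (1160 °C − 24.6 °C)/0.7948 = 1429 W
From the inner boundary to the perlite/plaster interface, ΣR_partial = 0.2823 K/W.
T_interface = T_in − Q·ΣR_partial = 1160 °C − (1429)(0.2823) = 757 °C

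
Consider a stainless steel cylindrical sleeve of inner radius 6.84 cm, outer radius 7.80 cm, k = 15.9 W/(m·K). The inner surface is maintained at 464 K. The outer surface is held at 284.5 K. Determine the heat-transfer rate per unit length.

Q' = 137 kW/m

Q' = 2πk·ΔT/ln(r₂/r₁) = 2π × 15.9 × 179.5 / ln(0.0780/0.0684) = 1.37×10^5 W/m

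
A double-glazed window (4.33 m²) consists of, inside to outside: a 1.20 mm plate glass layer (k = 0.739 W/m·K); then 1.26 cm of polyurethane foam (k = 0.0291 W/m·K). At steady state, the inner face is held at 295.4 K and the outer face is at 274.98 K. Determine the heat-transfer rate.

Resistance network (inner→outer):
  R_plate glass = L/(kA) = 0.00120/(0.739·4.33) = 3.750×10^-4 K/W
  R_polyurethane foam = L/(kA) = 0.0126/(0.0291·4.33) = 0.1000 K/W
ΣR = 3.750×10^-4 + 0.1000 = 0.1004 K/W
Q = ΔT/ΣR = (295.4 K − 274.98 K)/0.1004 = 203 W

Q = 203 W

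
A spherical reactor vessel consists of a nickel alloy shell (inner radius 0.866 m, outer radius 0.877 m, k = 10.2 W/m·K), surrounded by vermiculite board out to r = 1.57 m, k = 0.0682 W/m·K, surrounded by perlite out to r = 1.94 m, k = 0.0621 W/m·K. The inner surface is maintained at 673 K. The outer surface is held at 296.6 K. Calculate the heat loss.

Resistance network (inner→outer):
  R_nickel alloy = (1/0.866 − 1/0.877)/(4πk) = 0.01448/(4π·10.2) = 1.130×10^-4 K/W
  R_vermiculite board = (1/0.877 − 1/1.57)/(4πk) = 0.5033/(4π·0.0682) = 0.5873 K/W
  R_perlite = (1/1.57 − 1/1.94)/(4πk) = 0.1215/(4π·0.0621) = 0.1557 K/W
ΣR = 1.130×10^-4 + 0.5873 + 0.1557 = 0.7431 K/W
Q = ΔT/ΣR = (673 K − 296.6 K)/0.7431 = 507 W

Q = 507 W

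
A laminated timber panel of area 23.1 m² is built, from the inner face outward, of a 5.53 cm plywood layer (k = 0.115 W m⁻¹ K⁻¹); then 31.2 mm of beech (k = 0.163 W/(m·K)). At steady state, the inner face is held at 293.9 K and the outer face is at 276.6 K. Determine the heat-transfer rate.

Treat each layer as a resistance in series:
  R_plywood = L/(kA) = 0.0553/(0.115·23.1) = 0.02082 K/W
  R_beech = L/(kA) = 0.0312/(0.163·23.1) = 0.008286 K/W
ΣR = 0.02082 + 0.008286 = 0.02911 K/W
Q = ΔT/ΣR = (293.9 K − 276.6 K)/0.02911 = 594 W

Q = 594 W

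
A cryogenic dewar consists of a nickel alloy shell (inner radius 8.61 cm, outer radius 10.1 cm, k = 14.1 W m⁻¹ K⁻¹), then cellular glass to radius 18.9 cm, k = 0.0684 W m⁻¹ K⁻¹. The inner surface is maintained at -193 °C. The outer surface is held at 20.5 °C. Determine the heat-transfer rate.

Treat each layer as a resistance in series:
  R_nickel alloy = (1/0.0861 − 1/0.101)/(4πk) = 1.713/(4π·14.1) = 0.009670 K/W
  R_cellular glass = (1/0.101 − 1/0.189)/(4πk) = 4.610/(4π·0.0684) = 5.363 K/W
ΣR = 0.009670 + 5.363 = 5.373 K/W
Q = ΔT/ΣR = (-193 °C − 20.5 °C)/5.373 = -39.7 W
(Negative Q ⇒ heat flows inward; heat gain = 39.7 W.)

Q = 39.7 W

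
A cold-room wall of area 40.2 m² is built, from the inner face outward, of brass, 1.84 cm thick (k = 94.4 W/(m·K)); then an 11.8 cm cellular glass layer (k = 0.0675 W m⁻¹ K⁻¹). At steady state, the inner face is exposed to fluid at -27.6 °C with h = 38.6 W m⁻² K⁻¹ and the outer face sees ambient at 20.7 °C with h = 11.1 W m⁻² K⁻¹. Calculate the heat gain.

Series thermal resistances, inner to outer:
  R_conv,in = 1/(hA) = 1/(38.6·40.2) = 6.444×10^-4 K/W
  R_brass = L/(kA) = 0.0184/(94.4·40.2) = 4.849×10^-6 K/W
  R_cellular glass = L/(kA) = 0.118/(0.0675·40.2) = 0.04349 K/W
  R_conv,out = 1/(hA) = 1/(11.1·40.2) = 0.002241 K/W
ΣR = 6.444×10^-4 + 4.849×10^-6 + 0.04349 + 0.002241 = 0.04638 K/W
Q = ΔT/ΣR = (-27.6 °C − 20.7 °C)/0.04638 = -1040 W
(Negative Q ⇒ heat flows inward; heat gain = 1040 W.)

Q = 1040 W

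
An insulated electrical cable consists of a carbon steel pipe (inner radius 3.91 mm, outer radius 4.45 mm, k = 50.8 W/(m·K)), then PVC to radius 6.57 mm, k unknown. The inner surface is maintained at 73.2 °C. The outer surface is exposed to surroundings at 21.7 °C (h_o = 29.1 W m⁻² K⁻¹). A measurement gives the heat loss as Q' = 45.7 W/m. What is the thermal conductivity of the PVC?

k = 0.211 W/m·K

ΣR = ΔT/Q' = |73.2 − 21.7|/45.7 = 1.127 m·K/W
Known resistances:
  R'_carbon steel = ln(0.00445/0.00391)/(2πk) = 0.1294/(2π·50.8) = 4.053×10^-4 m·K/W
  R'_conv,out = 1/(2πr h) = 1/(2π·0.00657·29.1) = 0.8325 m·K/W
R_PVC = ΣR − ΣR_known = 1.127 − 0.8329 = 0.2941 m·K/W
ln(r₂/r₁)/(2πk) = 0.2941 ⇒ k = 0.3896/(2π·0.2941) = 0.211 W/m·K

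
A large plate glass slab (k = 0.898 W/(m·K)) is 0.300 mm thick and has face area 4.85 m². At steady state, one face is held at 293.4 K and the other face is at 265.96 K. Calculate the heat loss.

Q = 398 kW

Q = kA·ΔT/L = 0.898 × 4.85 × |293.4 K − 265.96 K| / 3.00×10^-4 = 3.98×10^5 W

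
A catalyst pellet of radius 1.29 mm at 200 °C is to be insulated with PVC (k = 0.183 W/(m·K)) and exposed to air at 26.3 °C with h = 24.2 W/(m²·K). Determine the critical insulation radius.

r_cr = 1.51 cm

For a sphere, r_cr = 2k_ins/h = 2·0.183/24.2 = 0.0151 m = 1.51 cm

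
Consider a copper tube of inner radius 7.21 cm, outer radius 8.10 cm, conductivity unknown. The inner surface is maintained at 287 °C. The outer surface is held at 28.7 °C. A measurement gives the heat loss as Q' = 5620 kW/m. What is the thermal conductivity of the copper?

k = 403 W/m·K

ΣR = ΔT/Q' = |287 − 28.7|/5.62×10^6 = 4.596×10^-5 m·K/W
ln(r₂/r₁)/(2πk) = 4.596×10^-5 ⇒ k = 0.1164/(2π·4.596×10^-5) = 403 W/m·K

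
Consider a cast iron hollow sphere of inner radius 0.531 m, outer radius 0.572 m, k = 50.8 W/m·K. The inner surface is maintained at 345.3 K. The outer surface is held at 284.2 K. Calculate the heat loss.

Q = 4πk·ΔT/(1/r₁ − 1/r₂) = 4π × 50.8 × 61.1 / (1/0.531 − 1/0.572) = 2.89×10^5 W

Q = 289 kW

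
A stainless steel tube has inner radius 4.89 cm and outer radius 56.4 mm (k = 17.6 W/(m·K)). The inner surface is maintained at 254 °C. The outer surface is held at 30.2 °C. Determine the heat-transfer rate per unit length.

Q' = 173 kW/m

Q' = 2πk·ΔT/ln(r₂/r₁) = 2π × 17.6 × 223.8 / ln(0.0564/0.0489) = 1.73×10^5 W/m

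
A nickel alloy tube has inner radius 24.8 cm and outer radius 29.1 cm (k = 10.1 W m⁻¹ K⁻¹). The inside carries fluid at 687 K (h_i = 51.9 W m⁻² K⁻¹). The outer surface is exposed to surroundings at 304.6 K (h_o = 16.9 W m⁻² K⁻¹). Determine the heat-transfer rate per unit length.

Q' = 8.09 kW/m

Series thermal resistances, inner to outer:
  R'_conv,in = 1/(2πr h) = 1/(2π·0.248·51.9) = 0.01237 m·K/W
  R'_nickel alloy = ln(0.291/0.248)/(2πk) = 0.1599/(2π·10.1) = 0.002520 m·K/W
  R'_conv,out = 1/(2πr h) = 1/(2π·0.291·16.9) = 0.03236 m·K/W
ΣR = 0.01237 + 0.002520 + 0.03236 = 0.04725 m·K/W
Q' = ΔT/ΣR = (687 K − 304.6 K)/0.04725 = 8090 W/m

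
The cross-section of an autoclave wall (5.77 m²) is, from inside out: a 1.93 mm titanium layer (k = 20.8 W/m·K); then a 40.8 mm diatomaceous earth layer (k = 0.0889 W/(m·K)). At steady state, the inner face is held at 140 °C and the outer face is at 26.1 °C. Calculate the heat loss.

Treat each layer as a resistance in series:
  R_titanium = L/(kA) = 0.00193/(20.8·5.77) = 1.608×10^-5 K/W
  R_diatomaceous earth = L/(kA) = 0.0408/(0.0889·5.77) = 0.07954 K/W
ΣR = 1.608×10^-5 + 0.07954 = 0.07956 K/W
Q = ΔT/ΣR = (140 °C − 26.1 °C)/0.07956 = 1430 W

Q = 1430 W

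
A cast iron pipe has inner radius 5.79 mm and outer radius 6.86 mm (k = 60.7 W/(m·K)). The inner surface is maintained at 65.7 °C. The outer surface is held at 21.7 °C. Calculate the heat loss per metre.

Q' = 2πk·ΔT/ln(r₂/r₁) = 2π × 60.7 × 44 / ln(0.00686/0.00579) = 99000 W/m

Q' = 99000 W/m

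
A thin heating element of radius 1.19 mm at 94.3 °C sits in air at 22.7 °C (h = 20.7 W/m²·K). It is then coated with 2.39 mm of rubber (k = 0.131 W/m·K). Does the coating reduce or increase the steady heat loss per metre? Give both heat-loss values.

increases: 11.1 → 20.5 W/m

Critical radius for a cylinder: r_cr = k/h = 0.00633 m = 0.633 cm.
Outer radius after coating: r₂ = 0.00119 + 0.00239 = 0.00358 m.
Since r₁ < r_cr and r₂ ≤ r_cr, the coating moves toward the maximum at r_cr — heat loss rises.
Bare: R = 1/(2πr₁h) = 6.461 m·K/W; Q = 71.6/6.461 = 11.1 W/m.
Coated: R = R_cond + R_conv = 3.486 m·K/W; Q = 71.6/3.486 = 20.5 W/m.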